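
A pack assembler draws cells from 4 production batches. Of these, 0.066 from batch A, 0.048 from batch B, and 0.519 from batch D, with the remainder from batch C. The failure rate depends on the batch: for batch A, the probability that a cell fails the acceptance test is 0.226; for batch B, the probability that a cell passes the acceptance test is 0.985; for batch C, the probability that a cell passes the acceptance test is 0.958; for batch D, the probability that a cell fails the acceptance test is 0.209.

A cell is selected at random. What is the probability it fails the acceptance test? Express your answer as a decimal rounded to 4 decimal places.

0.1395

P(C) = 1 − (0.066 + 0.048 + 0.519) = 0.367.
P(F|B) = 1 − 0.985 = 0.015.
P(F|C) = 1 − 0.958 = 0.042.
Summing over the partition,
P(F) = P(F|A)·P(A) + P(F|B)·P(B) + P(F|C)·P(C) + P(F|D)·P(D)
      = 0.226·0.066 + 0.015·0.048 + 0.042·0.367 + 0.209·0.519
      = 0.014916 + 0.00072 + 0.015414 + 0.108471 = 0.139521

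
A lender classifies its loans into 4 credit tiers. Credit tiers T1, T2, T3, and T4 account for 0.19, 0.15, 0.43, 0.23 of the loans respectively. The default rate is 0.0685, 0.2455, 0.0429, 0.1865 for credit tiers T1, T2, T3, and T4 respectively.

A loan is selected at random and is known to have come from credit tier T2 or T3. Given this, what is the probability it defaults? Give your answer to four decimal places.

Let S = {T2, T3}.
P(S) = 0.15 + 0.43 = 0.58.
P(D ∩ S) = 0.2455·0.15 + 0.0429·0.43 = 0.036825 + 0.018447 = 0.055272.
P(D | S) = 0.055272 / 0.58 = 0.095297…

0.0953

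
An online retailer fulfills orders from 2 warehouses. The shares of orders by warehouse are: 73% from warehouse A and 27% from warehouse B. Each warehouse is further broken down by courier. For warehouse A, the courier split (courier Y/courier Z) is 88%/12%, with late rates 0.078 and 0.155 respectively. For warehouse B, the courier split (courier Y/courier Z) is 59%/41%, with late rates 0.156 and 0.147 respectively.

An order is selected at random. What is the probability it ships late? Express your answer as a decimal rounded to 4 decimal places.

P(L|A) = 0.88·0.078 + 0.12·0.155 = 0.06864 + 0.0186 = 0.08724
P(L|B) = 0.59·0.156 + 0.41·0.147 = 0.09204 + 0.06027 = 0.15231
By total probability over the outer partition,
P(L) = 0.73·0.08724 + 0.27·0.15231
      = 0.0636852 + 0.0411237 = 0.1048089

P(L) ≈ 0.1048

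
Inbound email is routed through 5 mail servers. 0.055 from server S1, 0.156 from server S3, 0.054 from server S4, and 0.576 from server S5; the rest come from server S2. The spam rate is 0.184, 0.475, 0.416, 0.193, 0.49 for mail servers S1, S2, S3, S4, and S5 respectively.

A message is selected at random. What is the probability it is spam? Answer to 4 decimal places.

P(S2) = 1 − (0.055 + 0.156 + 0.054 + 0.576) = 0.159.
Using total probability over the partition,
P(S) = P(S|S1)·P(S1) + P(S|S2)·P(S2) + P(S|S3)·P(S3) + P(S|S4)·P(S4) + P(S|S5)·P(S5)
      = 0.184·0.055 + 0.475·0.159 + 0.416·0.156 + 0.193·0.054 + 0.49·0.576
      = 0.01012 + 0.075525 + 0.064896 + 0.010422 + 0.28224 = 0.443203

P(S) ≈ 0.4432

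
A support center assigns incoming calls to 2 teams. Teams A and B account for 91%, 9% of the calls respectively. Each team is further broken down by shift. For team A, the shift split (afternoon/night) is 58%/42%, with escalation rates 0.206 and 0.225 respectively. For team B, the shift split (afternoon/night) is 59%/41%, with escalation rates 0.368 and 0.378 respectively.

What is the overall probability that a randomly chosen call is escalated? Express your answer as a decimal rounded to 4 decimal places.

0.2282

P(E|A) = 0.58·0.206 + 0.42·0.225 = 0.11948 + 0.0945 = 0.21398
P(E|B) = 0.59·0.368 + 0.41·0.378 = 0.21712 + 0.15498 = 0.3721
Then overall,
P(E) = 0.91·0.21398 + 0.09·0.3721
      = 0.1947218 + 0.033489 = 0.2282108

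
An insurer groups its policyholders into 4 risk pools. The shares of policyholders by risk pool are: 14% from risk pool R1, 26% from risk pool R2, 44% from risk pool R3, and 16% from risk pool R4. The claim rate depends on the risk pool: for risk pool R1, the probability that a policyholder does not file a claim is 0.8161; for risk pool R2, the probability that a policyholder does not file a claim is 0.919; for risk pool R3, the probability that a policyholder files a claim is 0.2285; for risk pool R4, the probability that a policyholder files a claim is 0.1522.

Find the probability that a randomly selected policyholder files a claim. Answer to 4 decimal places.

0.1717

P(C|R1) = 1 − 0.8161 = 0.1839.
P(C|R2) = 1 − 0.919 = 0.081.
P(C) = P(C|R1)·P(R1) + P(C|R2)·P(R2) + P(C|R3)·P(R3) + P(C|R4)·P(R4)
      = 0.1839·0.14 + 0.081·0.26 + 0.2285·0.44 + 0.1522·0.16
      = 0.025746 + 0.02106 + 0.10054 + 0.024352 = 0.171698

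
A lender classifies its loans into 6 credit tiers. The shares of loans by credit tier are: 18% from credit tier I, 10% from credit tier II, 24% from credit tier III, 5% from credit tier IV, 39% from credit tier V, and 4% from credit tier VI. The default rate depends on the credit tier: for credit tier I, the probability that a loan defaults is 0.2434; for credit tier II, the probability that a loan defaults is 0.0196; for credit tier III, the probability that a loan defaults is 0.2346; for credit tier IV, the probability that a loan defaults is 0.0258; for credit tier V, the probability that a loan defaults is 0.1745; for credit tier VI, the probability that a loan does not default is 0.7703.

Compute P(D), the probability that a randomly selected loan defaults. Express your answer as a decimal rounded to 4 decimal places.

P(D) ≈ 0.1806

P(D|VI) = 1 − 0.7703 = 0.2297.
P(D) = P(D|I)·P(I) + P(D|II)·P(II) + P(D|III)·P(III) + P(D|IV)·P(IV) + P(D|V)·P(V) + P(D|VI)·P(VI)
      = 0.2434·0.18 + 0.0196·0.1 + 0.2346·0.24 + 0.0258·0.05 + 0.1745·0.39 + 0.2297·0.04
      = 0.043812 + 0.00196 + 0.056304 + 0.00129 + 0.068055 + 0.009188 = 0.180609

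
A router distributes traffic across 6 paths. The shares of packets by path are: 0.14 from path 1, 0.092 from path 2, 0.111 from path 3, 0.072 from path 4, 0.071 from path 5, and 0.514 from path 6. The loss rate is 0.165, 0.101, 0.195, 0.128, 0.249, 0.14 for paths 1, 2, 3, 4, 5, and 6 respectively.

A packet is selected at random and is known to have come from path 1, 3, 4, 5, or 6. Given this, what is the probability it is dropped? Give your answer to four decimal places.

0.1581

Let S = {1, 3, 4, 5, 6}.
P(S) = 0.14 + 0.111 + 0.072 + 0.071 + 0.514 = 0.908.
P(L ∩ S) = 0.165·0.14 + 0.195·0.111 + 0.128·0.072 + 0.249·0.071 + 0.14·0.514 = 0.0231 + 0.021645 + 0.009216 + 0.017679 + 0.07196 = 0.1436.
P(L | S) = 0.1436 / 0.908 = 0.158150…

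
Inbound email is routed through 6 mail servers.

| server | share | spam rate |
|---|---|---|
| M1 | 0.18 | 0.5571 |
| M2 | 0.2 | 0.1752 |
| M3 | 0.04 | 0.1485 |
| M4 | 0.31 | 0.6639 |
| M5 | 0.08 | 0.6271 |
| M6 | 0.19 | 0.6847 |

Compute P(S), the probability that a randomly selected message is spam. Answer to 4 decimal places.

Summing over the partition,
P(S) = P(S|M1)·P(M1) + P(S|M2)·P(M2) + P(S|M3)·P(M3) + P(S|M4)·P(M4) + P(S|M5)·P(M5) + P(S|M6)·P(M6)
      = 0.5571·0.18 + 0.1752·0.2 + 0.1485·0.04 + 0.6639·0.31 + 0.6271·0.08 + 0.6847·0.19
      = 0.100278 + 0.03504 + 0.00594 + 0.205809 + 0.050168 + 0.130093 = 0.527328

0.5273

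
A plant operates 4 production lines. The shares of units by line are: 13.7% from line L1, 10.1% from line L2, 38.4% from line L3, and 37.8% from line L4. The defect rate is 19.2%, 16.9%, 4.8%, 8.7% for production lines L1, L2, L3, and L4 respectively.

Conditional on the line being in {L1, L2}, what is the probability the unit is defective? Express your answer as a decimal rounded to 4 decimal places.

Let S = {L1, L2}.
P(S) = 0.137 + 0.101 = 0.238.
P(D ∩ S) = 0.192·0.137 + 0.169·0.101 = 0.026304 + 0.017069 = 0.043373.
P(D | S) = 0.043373 / 0.238 = 0.182239…

P(D|S) ≈ 0.1822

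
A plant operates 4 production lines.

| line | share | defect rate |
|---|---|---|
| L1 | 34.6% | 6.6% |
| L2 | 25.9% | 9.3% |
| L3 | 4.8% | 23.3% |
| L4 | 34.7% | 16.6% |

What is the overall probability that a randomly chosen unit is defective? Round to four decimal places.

0.1157

By the law of total probability,
P(D) = P(D|L1)·P(L1) + P(D|L2)·P(L2) + P(D|L3)·P(L3) + P(D|L4)·P(L4)
      = 0.066·0.346 + 0.093·0.259 + 0.233·0.048 + 0.166·0.347
      = 0.022836 + 0.024087 + 0.011184 + 0.057602 = 0.115709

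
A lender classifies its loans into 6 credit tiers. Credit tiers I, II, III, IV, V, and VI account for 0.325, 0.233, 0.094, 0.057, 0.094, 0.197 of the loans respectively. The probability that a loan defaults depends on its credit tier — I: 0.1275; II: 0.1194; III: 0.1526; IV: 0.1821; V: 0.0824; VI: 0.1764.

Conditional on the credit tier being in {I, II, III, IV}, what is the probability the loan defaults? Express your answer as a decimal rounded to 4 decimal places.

0.1326

Let S = {I, II, III, IV}.
P(S) = 0.325 + 0.233 + 0.094 + 0.057 = 0.709.
P(D ∩ S) = 0.1275·0.325 + 0.1194·0.233 + 0.1526·0.094 + 0.1821·0.057 = 0.0414375 + 0.0278202 + 0.0143444 + 0.0103797 = 0.0939818.
P(D | S) = 0.0939818 / 0.709 = 0.132555…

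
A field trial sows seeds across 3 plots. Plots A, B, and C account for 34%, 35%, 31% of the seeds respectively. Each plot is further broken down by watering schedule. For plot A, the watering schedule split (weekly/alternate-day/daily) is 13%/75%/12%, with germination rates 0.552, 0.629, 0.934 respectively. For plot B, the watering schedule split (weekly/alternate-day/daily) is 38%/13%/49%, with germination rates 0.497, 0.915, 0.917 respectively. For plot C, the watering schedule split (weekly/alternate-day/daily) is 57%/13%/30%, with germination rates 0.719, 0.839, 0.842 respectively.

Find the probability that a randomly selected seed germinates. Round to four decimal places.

0.7271

P(G|A) = 0.13·0.552 + 0.75·0.629 + 0.12·0.934 = 0.07176 + 0.47175 + 0.11208 = 0.65559
P(G|B) = 0.38·0.497 + 0.13·0.915 + 0.49·0.917 = 0.18886 + 0.11895 + 0.44933 = 0.75714
P(G|C) = 0.57·0.719 + 0.13·0.839 + 0.3·0.842 = 0.40983 + 0.10907 + 0.2526 = 0.7715
Then overall,
P(G) = 0.34·0.65559 + 0.35·0.75714 + 0.31·0.7715
      = 0.2229006 + 0.264999 + 0.239165 = 0.7270646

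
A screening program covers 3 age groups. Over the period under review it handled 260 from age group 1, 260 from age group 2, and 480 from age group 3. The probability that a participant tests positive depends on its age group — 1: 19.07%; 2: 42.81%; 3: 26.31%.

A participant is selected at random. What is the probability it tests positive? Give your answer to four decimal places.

Total: 260 + 260 + 480 = 1000.
P(1) = 260/1000 = 0.26. P(2) = 260/1000 = 0.26. P(3) = 480/1000 = 0.48.
Using total probability over the partition,
P(T) = P(T|1)·P(1) + P(T|2)·P(2) + P(T|3)·P(3)
      = 0.1907·0.26 + 0.4281·0.26 + 0.2631·0.48
      = 0.049582 + 0.111306 + 0.126288 = 0.287176

0.2872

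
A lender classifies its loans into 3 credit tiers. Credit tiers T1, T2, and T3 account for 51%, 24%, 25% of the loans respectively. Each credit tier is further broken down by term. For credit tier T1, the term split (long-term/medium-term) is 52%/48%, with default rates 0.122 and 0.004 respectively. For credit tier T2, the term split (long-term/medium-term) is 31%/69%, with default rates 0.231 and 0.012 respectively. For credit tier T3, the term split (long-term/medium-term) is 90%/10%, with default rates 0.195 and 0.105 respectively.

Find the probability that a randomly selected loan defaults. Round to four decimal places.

P(D) ≈ 0.0990

P(D|T1) = 0.52·0.122 + 0.48·0.004 = 0.06344 + 0.00192 = 0.06536
P(D|T2) = 0.31·0.231 + 0.69·0.012 = 0.07161 + 0.00828 = 0.07989
P(D|T3) = 0.9·0.195 + 0.1·0.105 = 0.1755 + 0.0105 = 0.186
By total probability over the outer partition,
P(D) = 0.51·0.06536 + 0.24·0.07989 + 0.25·0.186
      = 0.0333336 + 0.0191736 + 0.0465 = 0.0990072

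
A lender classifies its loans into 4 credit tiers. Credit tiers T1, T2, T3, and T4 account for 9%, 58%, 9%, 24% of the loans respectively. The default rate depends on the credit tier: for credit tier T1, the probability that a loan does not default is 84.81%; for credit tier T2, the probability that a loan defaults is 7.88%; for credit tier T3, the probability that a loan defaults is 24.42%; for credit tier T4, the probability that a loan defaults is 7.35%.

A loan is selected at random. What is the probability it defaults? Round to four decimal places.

P(D) ≈ 0.0990

P(D|T1) = 1 − 0.8481 = 0.1519.
P(D) = P(D|T1)·P(T1) + P(D|T2)·P(T2) + P(D|T3)·P(T3) + P(D|T4)·P(T4)
      = 0.1519·0.09 + 0.0788·0.58 + 0.2442·0.09 + 0.0735·0.24
      = 0.013671 + 0.045704 + 0.021978 + 0.01764 = 0.098993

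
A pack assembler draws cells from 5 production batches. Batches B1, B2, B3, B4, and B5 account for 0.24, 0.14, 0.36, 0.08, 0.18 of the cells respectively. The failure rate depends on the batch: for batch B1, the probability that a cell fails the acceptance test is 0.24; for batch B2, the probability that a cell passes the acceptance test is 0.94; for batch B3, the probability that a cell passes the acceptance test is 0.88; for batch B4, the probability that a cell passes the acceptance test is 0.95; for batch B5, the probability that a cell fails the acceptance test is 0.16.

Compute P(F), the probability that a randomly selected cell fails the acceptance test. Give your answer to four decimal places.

P(F|B2) = 1 − 0.94 = 0.06.
P(F|B3) = 1 − 0.88 = 0.12.
P(F|B4) = 1 − 0.95 = 0.05.
P(F) = P(F|B1)·P(B1) + P(F|B2)·P(B2) + P(F|B3)·P(B3) + P(F|B4)·P(B4) + P(F|B5)·P(B5)
      = 0.24·0.24 + 0.06·0.14 + 0.12·0.36 + 0.05·0.08 + 0.16·0.18
      = 0.0576 + 0.0084 + 0.0432 + 0.004 + 0.0288 = 0.142

P(F) ≈ 0.1420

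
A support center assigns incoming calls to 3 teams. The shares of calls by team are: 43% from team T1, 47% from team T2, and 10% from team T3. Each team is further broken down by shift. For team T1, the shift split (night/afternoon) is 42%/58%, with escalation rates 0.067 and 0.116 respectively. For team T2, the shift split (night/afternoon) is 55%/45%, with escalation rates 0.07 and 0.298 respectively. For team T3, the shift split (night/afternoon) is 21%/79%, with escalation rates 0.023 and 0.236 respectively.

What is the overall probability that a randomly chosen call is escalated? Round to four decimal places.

P(E) ≈ 0.1413

P(E|T1) = 0.42·0.067 + 0.58·0.116 = 0.02814 + 0.06728 = 0.09542
P(E|T2) = 0.55·0.07 + 0.45·0.298 = 0.0385 + 0.1341 = 0.1726
P(E|T3) = 0.21·0.023 + 0.79·0.236 = 0.00483 + 0.18644 = 0.19127
By total probability over the outer partition,
P(E) = 0.43·0.09542 + 0.47·0.1726 + 0.1·0.19127
      = 0.0410306 + 0.081122 + 0.019127 = 0.1412796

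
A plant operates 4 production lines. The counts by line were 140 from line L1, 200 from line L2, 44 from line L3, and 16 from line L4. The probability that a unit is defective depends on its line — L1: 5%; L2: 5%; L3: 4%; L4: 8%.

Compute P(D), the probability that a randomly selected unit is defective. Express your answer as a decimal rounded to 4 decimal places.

Total: 140 + 200 + 44 + 16 = 400.
P(L1) = 140/400 = 0.35. P(L2) = 200/400 = 0.5. P(L3) = 44/400 = 0.11. P(L4) = 16/400 = 0.04.
P(D) = P(D|L1)·P(L1) + P(D|L2)·P(L2) + P(D|L3)·P(L3) + P(D|L4)·P(L4)
      = 0.05·0.35 + 0.05·0.5 + 0.04·0.11 + 0.08·0.04
      = 0.0175 + 0.025 + 0.0044 + 0.0032 = 0.0501

0.0501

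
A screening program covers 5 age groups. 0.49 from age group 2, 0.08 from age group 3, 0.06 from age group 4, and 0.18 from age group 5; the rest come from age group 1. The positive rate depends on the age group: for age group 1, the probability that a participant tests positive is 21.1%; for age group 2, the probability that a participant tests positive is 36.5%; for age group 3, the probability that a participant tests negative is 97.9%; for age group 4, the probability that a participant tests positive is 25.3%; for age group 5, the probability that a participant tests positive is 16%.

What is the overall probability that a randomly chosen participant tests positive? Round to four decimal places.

P(1) = 1 − (0.49 + 0.08 + 0.06 + 0.18) = 0.19.
P(T|3) = 1 − 0.979 = 0.021.
P(T) = P(T|1)·P(1) + P(T|2)·P(2) + P(T|3)·P(3) + P(T|4)·P(4) + P(T|5)·P(5)
      = 0.211·0.19 + 0.365·0.49 + 0.021·0.08 + 0.253·0.06 + 0.16·0.18
      = 0.04009 + 0.17885 + 0.00168 + 0.01518 + 0.0288 = 0.2646

P(T) ≈ 0.2646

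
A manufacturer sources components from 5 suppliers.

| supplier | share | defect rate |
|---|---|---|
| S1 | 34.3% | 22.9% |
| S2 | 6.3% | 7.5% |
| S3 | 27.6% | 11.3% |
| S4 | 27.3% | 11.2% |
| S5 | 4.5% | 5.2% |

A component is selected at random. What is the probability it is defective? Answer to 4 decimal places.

By the law of total probability,
P(D) = P(D|S1)·P(S1) + P(D|S2)·P(S2) + P(D|S3)·P(S3) + P(D|S4)·P(S4) + P(D|S5)·P(S5)
      = 0.229·0.343 + 0.075·0.063 + 0.113·0.276 + 0.112·0.273 + 0.052·0.045
      = 0.078547 + 0.004725 + 0.031188 + 0.030576 + 0.00234 = 0.147376

0.1474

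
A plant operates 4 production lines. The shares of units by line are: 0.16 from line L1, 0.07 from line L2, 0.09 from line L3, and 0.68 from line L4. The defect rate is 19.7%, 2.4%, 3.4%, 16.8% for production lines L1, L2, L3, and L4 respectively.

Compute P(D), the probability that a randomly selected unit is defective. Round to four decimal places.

0.1505

By the law of total probability,
P(D) = P(D|L1)·P(L1) + P(D|L2)·P(L2) + P(D|L3)·P(L3) + P(D|L4)·P(L4)
      = 0.197·0.16 + 0.024·0.07 + 0.034·0.09 + 0.168·0.68
      = 0.03152 + 0.00168 + 0.00306 + 0.11424 = 0.1505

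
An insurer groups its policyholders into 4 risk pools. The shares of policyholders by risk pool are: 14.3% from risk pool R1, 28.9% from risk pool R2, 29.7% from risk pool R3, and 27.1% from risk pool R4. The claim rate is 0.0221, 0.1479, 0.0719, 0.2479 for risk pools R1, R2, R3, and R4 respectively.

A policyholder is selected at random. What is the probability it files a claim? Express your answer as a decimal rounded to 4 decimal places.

Summing over the partition,
P(C) = P(C|R1)·P(R1) + P(C|R2)·P(R2) + P(C|R3)·P(R3) + P(C|R4)·P(R4)
      = 0.0221·0.143 + 0.1479·0.289 + 0.0719·0.297 + 0.2479·0.271
      = 0.0031603 + 0.0427431 + 0.0213543 + 0.0671809 = 0.1344386

0.1344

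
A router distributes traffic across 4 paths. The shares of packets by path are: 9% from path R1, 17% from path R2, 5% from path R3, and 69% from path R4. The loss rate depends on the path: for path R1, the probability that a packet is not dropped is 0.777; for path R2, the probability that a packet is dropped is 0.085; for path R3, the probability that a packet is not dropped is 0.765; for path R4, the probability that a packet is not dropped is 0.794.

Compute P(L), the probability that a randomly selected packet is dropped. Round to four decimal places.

P(L|R1) = 1 − 0.777 = 0.223.
P(L|R3) = 1 − 0.765 = 0.235.
P(L|R4) = 1 − 0.794 = 0.206.
P(L) = P(L|R1)·P(R1) + P(L|R2)·P(R2) + P(L|R3)·P(R3) + P(L|R4)·P(R4)
      = 0.223·0.09 + 0.085·0.17 + 0.235·0.05 + 0.206·0.69
      = 0.02007 + 0.01445 + 0.01175 + 0.14214 = 0.18841

P(L) ≈ 0.1884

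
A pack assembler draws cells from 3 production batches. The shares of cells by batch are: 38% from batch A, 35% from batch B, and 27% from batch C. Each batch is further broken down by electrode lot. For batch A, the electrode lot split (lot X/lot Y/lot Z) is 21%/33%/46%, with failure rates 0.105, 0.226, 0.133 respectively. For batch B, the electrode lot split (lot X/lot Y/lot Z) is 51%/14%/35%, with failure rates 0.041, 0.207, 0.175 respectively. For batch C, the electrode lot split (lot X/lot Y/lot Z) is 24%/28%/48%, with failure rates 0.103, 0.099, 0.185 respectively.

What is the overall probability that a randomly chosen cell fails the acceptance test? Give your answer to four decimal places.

P(F|A) = 0.21·0.105 + 0.33·0.226 + 0.46·0.133 = 0.02205 + 0.07458 + 0.06118 = 0.15781
P(F|B) = 0.51·0.041 + 0.14·0.207 + 0.35·0.175 = 0.02091 + 0.02898 + 0.06125 = 0.11114
P(F|C) = 0.24·0.103 + 0.28·0.099 + 0.48·0.185 = 0.02472 + 0.02772 + 0.0888 = 0.14124
Then overall,
P(F) = 0.38·0.15781 + 0.35·0.11114 + 0.27·0.14124
      = 0.0599678 + 0.038899 + 0.0381348 = 0.1370016

0.1370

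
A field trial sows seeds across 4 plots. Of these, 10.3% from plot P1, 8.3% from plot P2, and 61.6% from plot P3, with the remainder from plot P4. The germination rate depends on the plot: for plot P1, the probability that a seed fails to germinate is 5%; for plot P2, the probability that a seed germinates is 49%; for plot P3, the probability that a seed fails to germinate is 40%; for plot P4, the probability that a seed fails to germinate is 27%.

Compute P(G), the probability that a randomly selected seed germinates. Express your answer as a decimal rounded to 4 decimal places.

P(P4) = 1 − (0.103 + 0.083 + 0.616) = 0.198.
P(G|P1) = 1 − 0.05 = 0.95.
P(G|P3) = 1 − 0.4 = 0.6.
P(G|P4) = 1 − 0.27 = 0.73.
Using total probability over the partition,
P(G) = P(G|P1)·P(P1) + P(G|P2)·P(P2) + P(G|P3)·P(P3) + P(G|P4)·P(P4)
      = 0.95·0.103 + 0.49·0.083 + 0.6·0.616 + 0.73·0.198
      = 0.09785 + 0.04067 + 0.3696 + 0.14454 = 0.65266

P(G) ≈ 0.6527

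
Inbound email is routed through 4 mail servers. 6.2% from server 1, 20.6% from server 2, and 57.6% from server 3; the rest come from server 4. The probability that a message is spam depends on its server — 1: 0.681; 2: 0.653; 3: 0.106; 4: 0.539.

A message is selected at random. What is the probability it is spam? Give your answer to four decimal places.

P(S) ≈ 0.3219

P(4) = 1 − (0.062 + 0.206 + 0.576) = 0.156.
Summing over the partition,
P(S) = P(S|1)·P(1) + P(S|2)·P(2) + P(S|3)·P(3) + P(S|4)·P(4)
      = 0.681·0.062 + 0.653·0.206 + 0.106·0.576 + 0.539·0.156
      = 0.042222 + 0.134518 + 0.061056 + 0.084084 = 0.32188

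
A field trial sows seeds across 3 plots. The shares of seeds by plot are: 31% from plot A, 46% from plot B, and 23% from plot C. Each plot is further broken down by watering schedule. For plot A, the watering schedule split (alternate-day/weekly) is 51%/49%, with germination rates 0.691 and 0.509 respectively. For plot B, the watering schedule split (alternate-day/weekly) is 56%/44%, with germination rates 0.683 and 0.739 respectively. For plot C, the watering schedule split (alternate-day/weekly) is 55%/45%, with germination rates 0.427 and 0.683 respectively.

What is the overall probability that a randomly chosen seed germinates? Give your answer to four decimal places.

P(G) ≈ 0.6368

P(G|A) = 0.51·0.691 + 0.49·0.509 = 0.35241 + 0.24941 = 0.60182
P(G|B) = 0.56·0.683 + 0.44·0.739 = 0.38248 + 0.32516 = 0.70764
P(G|C) = 0.55·0.427 + 0.45·0.683 = 0.23485 + 0.30735 = 0.5422
Then overall,
P(G) = 0.31·0.60182 + 0.46·0.70764 + 0.23·0.5422
      = 0.1865642 + 0.3255144 + 0.124706 = 0.6367846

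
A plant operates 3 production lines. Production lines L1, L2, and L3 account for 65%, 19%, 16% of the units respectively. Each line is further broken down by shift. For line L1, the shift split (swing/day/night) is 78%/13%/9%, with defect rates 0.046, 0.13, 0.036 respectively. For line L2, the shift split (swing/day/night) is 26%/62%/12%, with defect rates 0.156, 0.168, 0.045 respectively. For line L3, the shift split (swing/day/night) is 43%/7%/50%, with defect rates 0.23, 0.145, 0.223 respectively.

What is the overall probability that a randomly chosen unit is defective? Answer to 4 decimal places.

P(D|L1) = 0.78·0.046 + 0.13·0.13 + 0.09·0.036 = 0.03588 + 0.0169 + 0.00324 = 0.05602
P(D|L2) = 0.26·0.156 + 0.62·0.168 + 0.12·0.045 = 0.04056 + 0.10416 + 0.0054 = 0.15012
P(D|L3) = 0.43·0.23 + 0.07·0.145 + 0.5·0.223 = 0.0989 + 0.01015 + 0.1115 = 0.22055
Then overall,
P(D) = 0.65·0.05602 + 0.19·0.15012 + 0.16·0.22055
      = 0.036413 + 0.0285228 + 0.035288 = 0.1002238

0.1002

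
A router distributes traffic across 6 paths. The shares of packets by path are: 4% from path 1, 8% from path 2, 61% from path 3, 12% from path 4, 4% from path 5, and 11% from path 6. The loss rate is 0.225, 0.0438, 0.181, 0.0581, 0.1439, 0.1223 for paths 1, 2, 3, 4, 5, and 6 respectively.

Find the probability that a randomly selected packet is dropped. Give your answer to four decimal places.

P(L) ≈ 0.1491

Using total probability over the partition,
P(L) = P(L|1)·P(1) + P(L|2)·P(2) + P(L|3)·P(3) + P(L|4)·P(4) + P(L|5)·P(5) + P(L|6)·P(6)
      = 0.225·0.04 + 0.0438·0.08 + 0.181·0.61 + 0.0581·0.12 + 0.1439·0.04 + 0.1223·0.11
      = 0.009 + 0.003504 + 0.11041 + 0.006972 + 0.005756 + 0.013453 = 0.149095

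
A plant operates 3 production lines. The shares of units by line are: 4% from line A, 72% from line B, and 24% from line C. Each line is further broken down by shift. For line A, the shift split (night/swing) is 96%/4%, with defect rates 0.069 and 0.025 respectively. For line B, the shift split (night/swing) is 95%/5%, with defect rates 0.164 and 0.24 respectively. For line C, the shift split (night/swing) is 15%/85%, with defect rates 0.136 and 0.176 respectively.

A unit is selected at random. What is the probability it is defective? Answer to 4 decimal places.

P(D) ≈ 0.1643

P(D|A) = 0.96·0.069 + 0.04·0.025 = 0.06624 + 0.001 = 0.06724
P(D|B) = 0.95·0.164 + 0.05·0.24 = 0.1558 + 0.012 = 0.1678
P(D|C) = 0.15·0.136 + 0.85·0.176 = 0.0204 + 0.1496 = 0.17
Then overall,
P(D) = 0.04·0.06724 + 0.72·0.1678 + 0.24·0.17
      = 0.0026896 + 0.120816 + 0.0408 = 0.1643056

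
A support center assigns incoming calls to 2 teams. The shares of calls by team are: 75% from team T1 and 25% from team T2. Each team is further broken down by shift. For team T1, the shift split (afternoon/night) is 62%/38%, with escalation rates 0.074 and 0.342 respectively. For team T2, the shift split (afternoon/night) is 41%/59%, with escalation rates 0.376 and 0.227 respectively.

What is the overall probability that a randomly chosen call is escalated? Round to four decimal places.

P(E) ≈ 0.2039

P(E|T1) = 0.62·0.074 + 0.38·0.342 = 0.04588 + 0.12996 = 0.17584
P(E|T2) = 0.41·0.376 + 0.59·0.227 = 0.15416 + 0.13393 = 0.28809
Then overall,
P(E) = 0.75·0.17584 + 0.25·0.28809
      = 0.13188 + 0.0720225 = 0.2039025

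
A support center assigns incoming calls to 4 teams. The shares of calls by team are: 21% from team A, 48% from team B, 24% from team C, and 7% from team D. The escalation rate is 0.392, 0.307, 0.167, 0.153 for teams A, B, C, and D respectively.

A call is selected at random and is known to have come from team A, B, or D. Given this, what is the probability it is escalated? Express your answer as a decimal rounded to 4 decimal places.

0.3163

Let S = {A, B, D}.
P(S) = 0.21 + 0.48 + 0.07 = 0.76.
P(E ∩ S) = 0.392·0.21 + 0.307·0.48 + 0.153·0.07 = 0.08232 + 0.14736 + 0.01071 = 0.24039.
P(E | S) = 0.24039 / 0.76 = 0.316303…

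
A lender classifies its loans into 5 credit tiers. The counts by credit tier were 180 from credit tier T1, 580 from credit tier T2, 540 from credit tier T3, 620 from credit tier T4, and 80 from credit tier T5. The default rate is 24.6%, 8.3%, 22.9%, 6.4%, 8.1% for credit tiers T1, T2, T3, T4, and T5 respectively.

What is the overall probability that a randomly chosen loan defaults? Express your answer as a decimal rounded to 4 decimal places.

Total: 180 + 580 + 540 + 620 + 80 = 2000.
P(T1) = 180/2000 = 0.09. P(T2) = 580/2000 = 0.29. P(T3) = 540/2000 = 0.27. P(T4) = 620/2000 = 0.31. P(T5) = 80/2000 = 0.04.
P(D) = P(D|T1)·P(T1) + P(D|T2)·P(T2) + P(D|T3)·P(T3) + P(D|T4)·P(T4) + P(D|T5)·P(T5)
      = 0.246·0.09 + 0.083·0.29 + 0.229·0.27 + 0.064·0.31 + 0.081·0.04
      = 0.02214 + 0.02407 + 0.06183 + 0.01984 + 0.00324 = 0.13112

P(D) ≈ 0.1311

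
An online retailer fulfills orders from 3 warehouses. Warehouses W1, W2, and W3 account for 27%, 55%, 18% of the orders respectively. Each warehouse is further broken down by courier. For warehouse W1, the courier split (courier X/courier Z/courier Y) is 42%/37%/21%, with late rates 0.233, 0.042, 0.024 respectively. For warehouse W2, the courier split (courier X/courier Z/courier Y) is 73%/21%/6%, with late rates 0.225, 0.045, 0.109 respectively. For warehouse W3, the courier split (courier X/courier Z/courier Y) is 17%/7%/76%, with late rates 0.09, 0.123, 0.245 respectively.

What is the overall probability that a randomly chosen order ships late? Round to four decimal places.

0.1689

P(L|W1) = 0.42·0.233 + 0.37·0.042 + 0.21·0.024 = 0.09786 + 0.01554 + 0.00504 = 0.11844
P(L|W2) = 0.73·0.225 + 0.21·0.045 + 0.06·0.109 = 0.16425 + 0.00945 + 0.00654 = 0.18024
P(L|W3) = 0.17·0.09 + 0.07·0.123 + 0.76·0.245 = 0.0153 + 0.00861 + 0.1862 = 0.21011
Then overall,
P(L) = 0.27·0.11844 + 0.55·0.18024 + 0.18·0.21011
      = 0.0319788 + 0.099132 + 0.0378198 = 0.1689306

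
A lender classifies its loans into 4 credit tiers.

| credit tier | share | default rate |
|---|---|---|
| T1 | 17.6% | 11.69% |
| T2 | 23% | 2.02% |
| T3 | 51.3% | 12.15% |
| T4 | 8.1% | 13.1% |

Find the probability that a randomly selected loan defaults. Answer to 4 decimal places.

0.0982

Summing over the partition,
P(D) = P(D|T1)·P(T1) + P(D|T2)·P(T2) + P(D|T3)·P(T3) + P(D|T4)·P(T4)
      = 0.1169·0.176 + 0.0202·0.23 + 0.1215·0.513 + 0.131·0.081
      = 0.0205744 + 0.004646 + 0.0623295 + 0.010611 = 0.0981609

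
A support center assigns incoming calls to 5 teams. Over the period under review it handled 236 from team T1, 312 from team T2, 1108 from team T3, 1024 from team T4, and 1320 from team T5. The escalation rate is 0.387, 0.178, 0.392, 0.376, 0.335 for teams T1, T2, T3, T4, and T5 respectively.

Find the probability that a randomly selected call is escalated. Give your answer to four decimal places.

Total: 236 + 312 + 1108 + 1024 + 1320 = 4000.
P(T1) = 236/4000 = 0.059. P(T2) = 312/4000 = 0.078. P(T3) = 1108/4000 = 0.277. P(T4) = 1024/4000 = 0.256. P(T5) = 1320/4000 = 0.33.
P(E) = P(E|T1)·P(T1) + P(E|T2)·P(T2) + P(E|T3)·P(T3) + P(E|T4)·P(T4) + P(E|T5)·P(T5)
      = 0.387·0.059 + 0.178·0.078 + 0.392·0.277 + 0.376·0.256 + 0.335·0.33
      = 0.022833 + 0.013884 + 0.108584 + 0.096256 + 0.11055 = 0.352107

0.3521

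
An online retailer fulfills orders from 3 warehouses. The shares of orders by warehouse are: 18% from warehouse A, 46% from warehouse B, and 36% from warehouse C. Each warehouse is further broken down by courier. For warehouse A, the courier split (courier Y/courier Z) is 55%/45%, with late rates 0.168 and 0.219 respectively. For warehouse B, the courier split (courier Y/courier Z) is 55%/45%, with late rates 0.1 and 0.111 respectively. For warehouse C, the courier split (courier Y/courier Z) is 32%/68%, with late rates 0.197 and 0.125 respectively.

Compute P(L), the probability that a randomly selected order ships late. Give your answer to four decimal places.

P(L) ≈ 0.1359

P(L|A) = 0.55·0.168 + 0.45·0.219 = 0.0924 + 0.09855 = 0.19095
P(L|B) = 0.55·0.1 + 0.45·0.111 = 0.055 + 0.04995 = 0.10495
P(L|C) = 0.32·0.197 + 0.68·0.125 = 0.06304 + 0.085 = 0.14804
Then overall,
P(L) = 0.18·0.19095 + 0.46·0.10495 + 0.36·0.14804
      = 0.034371 + 0.048277 + 0.0532944 = 0.1359424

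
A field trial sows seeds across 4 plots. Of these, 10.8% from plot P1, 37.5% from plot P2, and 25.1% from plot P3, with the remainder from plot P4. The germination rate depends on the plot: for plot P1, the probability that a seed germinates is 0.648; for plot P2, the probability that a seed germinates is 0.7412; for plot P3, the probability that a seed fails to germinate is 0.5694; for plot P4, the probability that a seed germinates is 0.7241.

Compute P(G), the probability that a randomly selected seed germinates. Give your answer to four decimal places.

P(P4) = 1 − (0.108 + 0.375 + 0.251) = 0.266.
P(G|P3) = 1 − 0.5694 = 0.4306.
By the law of total probability,
P(G) = P(G|P1)·P(P1) + P(G|P2)·P(P2) + P(G|P3)·P(P3) + P(G|P4)·P(P4)
      = 0.648·0.108 + 0.7412·0.375 + 0.4306·0.251 + 0.7241·0.266
      = 0.069984 + 0.27795 + 0.1080806 + 0.1926106 = 0.6486252

P(G) ≈ 0.6486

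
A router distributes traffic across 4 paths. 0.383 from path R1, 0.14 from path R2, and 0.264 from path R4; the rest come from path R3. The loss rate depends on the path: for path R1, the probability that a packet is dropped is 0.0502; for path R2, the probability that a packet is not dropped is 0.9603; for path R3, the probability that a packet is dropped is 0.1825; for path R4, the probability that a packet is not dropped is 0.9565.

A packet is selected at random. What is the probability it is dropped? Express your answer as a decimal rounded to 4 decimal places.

P(R3) = 1 − (0.383 + 0.14 + 0.264) = 0.213.
P(L|R2) = 1 − 0.9603 = 0.0397.
P(L|R4) = 1 − 0.9565 = 0.0435.
P(L) = P(L|R1)·P(R1) + P(L|R2)·P(R2) + P(L|R3)·P(R3) + P(L|R4)·P(R4)
      = 0.0502·0.383 + 0.0397·0.14 + 0.1825·0.213 + 0.0435·0.264
      = 0.0192266 + 0.005558 + 0.0388725 + 0.011484 = 0.0751411

P(L) ≈ 0.0751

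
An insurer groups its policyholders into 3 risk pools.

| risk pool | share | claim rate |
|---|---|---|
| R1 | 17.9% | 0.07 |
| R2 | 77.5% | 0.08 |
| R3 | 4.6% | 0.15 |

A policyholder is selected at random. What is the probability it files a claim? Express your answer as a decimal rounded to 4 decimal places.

P(C) ≈ 0.0814

Summing over the partition,
P(C) = P(C|R1)·P(R1) + P(C|R2)·P(R2) + P(C|R3)·P(R3)
      = 0.07·0.179 + 0.08·0.775 + 0.15·0.046
      = 0.01253 + 0.062 + 0.0069 = 0.08143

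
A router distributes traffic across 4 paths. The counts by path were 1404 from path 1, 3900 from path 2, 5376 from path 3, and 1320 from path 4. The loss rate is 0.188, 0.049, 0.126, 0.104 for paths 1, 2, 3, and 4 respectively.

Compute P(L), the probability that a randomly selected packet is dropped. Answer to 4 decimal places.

P(L) ≈ 0.1058

Total: 1404 + 3900 + 5376 + 1320 = 12000.
P(1) = 1404/12000 = 0.117. P(2) = 3900/12000 = 0.325. P(3) = 5376/12000 = 0.448. P(4) = 1320/12000 = 0.11.
Summing over the partition,
P(L) = P(L|1)·P(1) + P(L|2)·P(2) + P(L|3)·P(3) + P(L|4)·P(4)
      = 0.188·0.117 + 0.049·0.325 + 0.126·0.448 + 0.104·0.11
      = 0.021996 + 0.015925 + 0.056448 + 0.01144 = 0.105809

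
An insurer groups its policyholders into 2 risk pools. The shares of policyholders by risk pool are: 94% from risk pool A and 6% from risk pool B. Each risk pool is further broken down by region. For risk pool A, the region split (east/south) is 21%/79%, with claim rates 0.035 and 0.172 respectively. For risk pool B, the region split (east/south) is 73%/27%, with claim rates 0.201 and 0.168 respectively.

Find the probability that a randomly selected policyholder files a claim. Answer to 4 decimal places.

P(C|A) = 0.21·0.035 + 0.79·0.172 = 0.00735 + 0.13588 = 0.14323
P(C|B) = 0.73·0.201 + 0.27·0.168 = 0.14673 + 0.04536 = 0.19209
By total probability over the outer partition,
P(C) = 0.94·0.14323 + 0.06·0.19209
      = 0.1346362 + 0.0115254 = 0.1461616

0.1462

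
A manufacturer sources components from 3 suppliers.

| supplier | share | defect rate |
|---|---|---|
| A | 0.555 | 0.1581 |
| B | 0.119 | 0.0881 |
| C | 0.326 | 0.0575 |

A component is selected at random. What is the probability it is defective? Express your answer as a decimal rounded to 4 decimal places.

0.1170

P(D) = P(D|A)·P(A) + P(D|B)·P(B) + P(D|C)·P(C)
      = 0.1581·0.555 + 0.0881·0.119 + 0.0575·0.326
      = 0.0877455 + 0.0104839 + 0.018745 = 0.1169744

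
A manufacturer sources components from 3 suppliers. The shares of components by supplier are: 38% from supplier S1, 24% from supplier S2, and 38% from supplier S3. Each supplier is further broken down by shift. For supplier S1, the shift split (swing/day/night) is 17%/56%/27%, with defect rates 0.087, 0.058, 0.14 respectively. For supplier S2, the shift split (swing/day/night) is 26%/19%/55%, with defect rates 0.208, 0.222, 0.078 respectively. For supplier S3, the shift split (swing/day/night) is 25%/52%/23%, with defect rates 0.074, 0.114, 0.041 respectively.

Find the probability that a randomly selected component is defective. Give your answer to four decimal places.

P(D|S1) = 0.17·0.087 + 0.56·0.058 + 0.27·0.14 = 0.01479 + 0.03248 + 0.0378 = 0.08507
P(D|S2) = 0.26·0.208 + 0.19·0.222 + 0.55·0.078 = 0.05408 + 0.04218 + 0.0429 = 0.13916
P(D|S3) = 0.25·0.074 + 0.52·0.114 + 0.23·0.041 = 0.0185 + 0.05928 + 0.00943 = 0.08721
By total probability over the outer partition,
P(D) = 0.38·0.08507 + 0.24·0.13916 + 0.38·0.08721
      = 0.0323266 + 0.0333984 + 0.0331398 = 0.0988648

P(D) ≈ 0.0989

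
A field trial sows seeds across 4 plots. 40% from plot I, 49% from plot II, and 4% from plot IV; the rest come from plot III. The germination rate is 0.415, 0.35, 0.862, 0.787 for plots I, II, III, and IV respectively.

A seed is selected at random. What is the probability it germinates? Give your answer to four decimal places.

P(III) = 1 − (0.4 + 0.49 + 0.04) = 0.07.
P(G) = P(G|I)·P(I) + P(G|II)·P(II) + P(G|III)·P(III) + P(G|IV)·P(IV)
      = 0.415·0.4 + 0.35·0.49 + 0.862·0.07 + 0.787·0.04
      = 0.166 + 0.1715 + 0.06034 + 0.03148 = 0.42932

0.4293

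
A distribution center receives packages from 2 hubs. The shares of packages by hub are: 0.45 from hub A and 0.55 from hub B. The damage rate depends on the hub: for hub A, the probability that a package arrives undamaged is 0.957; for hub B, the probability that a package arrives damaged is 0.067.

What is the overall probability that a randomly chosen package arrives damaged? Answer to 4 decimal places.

P(D|A) = 1 − 0.957 = 0.043.
Summing over the partition,
P(D) = P(D|A)·P(A) + P(D|B)·P(B)
      = 0.043·0.45 + 0.067·0.55
      = 0.01935 + 0.03685 = 0.0562

P(D) ≈ 0.0562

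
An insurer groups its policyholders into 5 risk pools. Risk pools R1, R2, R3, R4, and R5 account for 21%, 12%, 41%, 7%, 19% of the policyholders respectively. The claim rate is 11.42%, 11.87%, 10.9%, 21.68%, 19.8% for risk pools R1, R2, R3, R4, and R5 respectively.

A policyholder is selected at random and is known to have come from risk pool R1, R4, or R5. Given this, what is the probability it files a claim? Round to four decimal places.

P(C|S) ≈ 0.1634

Let S = {R1, R4, R5}.
P(S) = 0.21 + 0.07 + 0.19 = 0.47.
P(C ∩ S) = 0.1142·0.21 + 0.2168·0.07 + 0.198·0.19 = 0.023982 + 0.015176 + 0.03762 = 0.076778.
P(C | S) = 0.076778 / 0.47 = 0.163357…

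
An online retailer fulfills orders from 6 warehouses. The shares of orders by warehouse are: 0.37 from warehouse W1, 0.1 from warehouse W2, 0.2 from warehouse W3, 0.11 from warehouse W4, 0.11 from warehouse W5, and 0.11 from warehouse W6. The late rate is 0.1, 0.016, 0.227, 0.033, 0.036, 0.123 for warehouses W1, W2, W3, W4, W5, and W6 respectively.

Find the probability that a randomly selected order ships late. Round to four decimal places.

P(L) = P(L|W1)·P(W1) + P(L|W2)·P(W2) + P(L|W3)·P(W3) + P(L|W4)·P(W4) + P(L|W5)·P(W5) + P(L|W6)·P(W6)
      = 0.1·0.37 + 0.016·0.1 + 0.227·0.2 + 0.033·0.11 + 0.036·0.11 + 0.123·0.11
      = 0.037 + 0.0016 + 0.0454 + 0.00363 + 0.00396 + 0.01353 = 0.10512

0.1051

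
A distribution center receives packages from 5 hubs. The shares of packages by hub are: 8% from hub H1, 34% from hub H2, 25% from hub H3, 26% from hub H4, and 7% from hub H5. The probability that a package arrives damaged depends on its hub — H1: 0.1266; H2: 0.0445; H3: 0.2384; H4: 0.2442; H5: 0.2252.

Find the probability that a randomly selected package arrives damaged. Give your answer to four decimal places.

P(D) ≈ 0.1641

P(D) = P(D|H1)·P(H1) + P(D|H2)·P(H2) + P(D|H3)·P(H3) + P(D|H4)·P(H4) + P(D|H5)·P(H5)
      = 0.1266·0.08 + 0.0445·0.34 + 0.2384·0.25 + 0.2442·0.26 + 0.2252·0.07
      = 0.010128 + 0.01513 + 0.0596 + 0.063492 + 0.015764 = 0.164114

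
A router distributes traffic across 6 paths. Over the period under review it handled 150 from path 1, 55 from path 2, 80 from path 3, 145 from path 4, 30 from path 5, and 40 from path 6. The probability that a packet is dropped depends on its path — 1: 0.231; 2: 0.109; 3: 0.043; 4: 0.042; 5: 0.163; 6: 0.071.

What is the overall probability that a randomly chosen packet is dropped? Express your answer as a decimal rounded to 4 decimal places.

0.1158

Total: 150 + 55 + 80 + 145 + 30 + 40 = 500.
P(1) = 150/500 = 0.3. P(2) = 55/500 = 0.11. P(3) = 80/500 = 0.16. P(4) = 145/500 = 0.29. P(5) = 30/500 = 0.06. P(6) = 40/500 = 0.08.
P(L) = P(L|1)·P(1) + P(L|2)·P(2) + P(L|3)·P(3) + P(L|4)·P(4) + P(L|5)·P(5) + P(L|6)·P(6)
      = 0.231·0.3 + 0.109·0.11 + 0.043·0.16 + 0.042·0.29 + 0.163·0.06 + 0.071·0.08
      = 0.0693 + 0.01199 + 0.00688 + 0.01218 + 0.00978 + 0.00568 = 0.11581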